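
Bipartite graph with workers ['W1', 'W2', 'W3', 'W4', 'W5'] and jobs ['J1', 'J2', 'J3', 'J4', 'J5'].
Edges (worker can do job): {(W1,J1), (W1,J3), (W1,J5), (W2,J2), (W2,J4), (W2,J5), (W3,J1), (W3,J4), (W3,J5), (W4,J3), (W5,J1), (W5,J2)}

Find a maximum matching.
Matching: {(W1,J1), (W2,J5), (W3,J4), (W4,J3), (W5,J2)}

Maximum matching (size 5):
  W1 → J1
  W2 → J5
  W3 → J4
  W4 → J3
  W5 → J2

Each worker is assigned to at most one job, and each job to at most one worker.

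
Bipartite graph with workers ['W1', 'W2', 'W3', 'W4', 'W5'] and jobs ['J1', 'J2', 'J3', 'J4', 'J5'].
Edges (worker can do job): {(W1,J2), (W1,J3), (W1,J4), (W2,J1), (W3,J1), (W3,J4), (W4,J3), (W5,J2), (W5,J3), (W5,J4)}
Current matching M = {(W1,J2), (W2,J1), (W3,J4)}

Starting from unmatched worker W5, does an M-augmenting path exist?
Yes: W5 → J3

An M-augmenting path alternates non-matching / matching edges, starting and ending at unmatched vertices.
Path: W5 → J3
(J3 is unmatched in M, so the path is augmenting.)
Flipping edges along this path would increase |M| from 3 to 4.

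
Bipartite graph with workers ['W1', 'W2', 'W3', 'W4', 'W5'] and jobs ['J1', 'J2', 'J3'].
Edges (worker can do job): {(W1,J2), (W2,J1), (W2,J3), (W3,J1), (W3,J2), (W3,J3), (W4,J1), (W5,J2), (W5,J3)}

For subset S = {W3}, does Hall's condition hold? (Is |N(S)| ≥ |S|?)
Yes: |N(S)| = 3, |S| = 1

Subset S = {W3}
Neighbors N(S) = {J1, J2, J3}

|N(S)| = 3, |S| = 1
Hall's condition: |N(S)| ≥ |S| is satisfied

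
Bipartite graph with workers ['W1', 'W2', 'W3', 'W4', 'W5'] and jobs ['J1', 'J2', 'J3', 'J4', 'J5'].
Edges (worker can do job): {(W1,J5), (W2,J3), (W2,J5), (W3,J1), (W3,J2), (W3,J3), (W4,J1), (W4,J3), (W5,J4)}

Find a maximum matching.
Matching: {(W1,J5), (W2,J3), (W3,J2), (W4,J1), (W5,J4)}

Maximum matching (size 5):
  W1 → J5
  W2 → J3
  W3 → J2
  W4 → J1
  W5 → J4

Each worker is assigned to at most one job, and each job to at most one worker.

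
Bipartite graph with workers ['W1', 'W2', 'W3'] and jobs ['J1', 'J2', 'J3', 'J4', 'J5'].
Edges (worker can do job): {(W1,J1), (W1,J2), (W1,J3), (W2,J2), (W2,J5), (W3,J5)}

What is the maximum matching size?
Maximum matching size = 3

Maximum matching: {(W1,J1), (W2,J2), (W3,J5)}
Size: 3

This assigns 3 workers to 3 distinct jobs.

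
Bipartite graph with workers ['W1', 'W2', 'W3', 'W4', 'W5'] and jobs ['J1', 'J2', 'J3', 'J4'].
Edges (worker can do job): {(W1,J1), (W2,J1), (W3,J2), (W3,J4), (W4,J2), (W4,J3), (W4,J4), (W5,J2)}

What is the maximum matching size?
Maximum matching size = 4

Maximum matching: {(W1,J1), (W3,J4), (W4,J3), (W5,J2)}
Size: 4

This assigns 4 workers to 4 distinct jobs.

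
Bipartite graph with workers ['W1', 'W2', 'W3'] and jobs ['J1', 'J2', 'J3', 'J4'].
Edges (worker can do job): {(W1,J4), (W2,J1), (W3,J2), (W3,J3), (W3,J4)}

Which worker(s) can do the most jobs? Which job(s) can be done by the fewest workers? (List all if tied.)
Most versatile: W3 (3 jobs); Least covered: J1, J2, J3 (1 workers)

Worker degrees (jobs they can do): W1:1, W2:1, W3:3
Job degrees (workers who can do it): J1:1, J2:1, J3:1, J4:2

Maximum worker degree is 3, achieved by: W3
Minimum job degree is 1, achieved by: J1, J2, J3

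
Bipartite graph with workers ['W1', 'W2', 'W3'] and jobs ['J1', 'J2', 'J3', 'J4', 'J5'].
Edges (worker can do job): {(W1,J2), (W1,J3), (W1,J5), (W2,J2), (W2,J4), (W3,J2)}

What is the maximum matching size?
Maximum matching size = 3

Maximum matching: {(W1,J3), (W2,J4), (W3,J2)}
Size: 3

This assigns 3 workers to 3 distinct jobs.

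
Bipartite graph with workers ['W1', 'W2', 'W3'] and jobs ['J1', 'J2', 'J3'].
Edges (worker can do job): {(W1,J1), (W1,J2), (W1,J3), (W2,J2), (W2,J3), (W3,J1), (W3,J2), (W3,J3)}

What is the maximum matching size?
Maximum matching size = 3

Maximum matching: {(W1,J2), (W2,J3), (W3,J1)}
Size: 3

This assigns 3 workers to 3 distinct jobs.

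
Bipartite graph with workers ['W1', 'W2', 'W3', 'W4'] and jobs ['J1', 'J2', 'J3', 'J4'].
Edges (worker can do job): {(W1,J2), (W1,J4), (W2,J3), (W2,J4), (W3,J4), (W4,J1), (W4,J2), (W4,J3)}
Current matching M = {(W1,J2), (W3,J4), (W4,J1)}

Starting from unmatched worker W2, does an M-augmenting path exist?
Yes: W2 → J3

An M-augmenting path alternates non-matching / matching edges, starting and ending at unmatched vertices.
Path: W2 → J3
(J3 is unmatched in M, so the path is augmenting.)
Flipping edges along this path would increase |M| from 3 to 4.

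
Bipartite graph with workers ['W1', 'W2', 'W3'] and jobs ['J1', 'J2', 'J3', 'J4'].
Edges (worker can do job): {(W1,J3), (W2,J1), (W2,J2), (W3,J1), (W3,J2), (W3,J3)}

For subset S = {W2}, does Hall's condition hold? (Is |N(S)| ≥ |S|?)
Yes: |N(S)| = 2, |S| = 1

Subset S = {W2}
Neighbors N(S) = {J1, J2}

|N(S)| = 2, |S| = 1
Hall's condition: |N(S)| ≥ |S| is satisfied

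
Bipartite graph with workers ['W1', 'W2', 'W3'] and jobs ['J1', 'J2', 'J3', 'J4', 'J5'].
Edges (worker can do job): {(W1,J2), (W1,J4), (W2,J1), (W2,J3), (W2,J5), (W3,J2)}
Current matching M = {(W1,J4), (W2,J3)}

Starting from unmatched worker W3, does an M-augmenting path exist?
Yes: W3 → J2

An M-augmenting path alternates non-matching / matching edges, starting and ending at unmatched vertices.
Path: W3 → J2
(J2 is unmatched in M, so the path is augmenting.)
Flipping edges along this path would increase |M| from 2 to 3.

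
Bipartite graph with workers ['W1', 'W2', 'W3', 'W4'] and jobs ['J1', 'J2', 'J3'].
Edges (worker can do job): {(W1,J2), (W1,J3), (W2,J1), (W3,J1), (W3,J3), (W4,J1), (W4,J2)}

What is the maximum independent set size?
Maximum independent set = 4

By König's theorem:
- Min vertex cover = Max matching = 3
- Max independent set = Total vertices - Min vertex cover
- Max independent set = 7 - 3 = 4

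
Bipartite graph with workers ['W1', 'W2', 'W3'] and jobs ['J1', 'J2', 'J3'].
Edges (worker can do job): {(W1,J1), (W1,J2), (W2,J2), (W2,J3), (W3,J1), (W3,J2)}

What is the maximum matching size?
Maximum matching size = 3

Maximum matching: {(W1,J1), (W2,J3), (W3,J2)}
Size: 3

This assigns 3 workers to 3 distinct jobs.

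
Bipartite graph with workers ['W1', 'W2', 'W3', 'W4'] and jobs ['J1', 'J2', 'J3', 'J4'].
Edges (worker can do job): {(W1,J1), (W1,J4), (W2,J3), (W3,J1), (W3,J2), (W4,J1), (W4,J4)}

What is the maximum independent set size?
Maximum independent set = 4

By König's theorem:
- Min vertex cover = Max matching = 4
- Max independent set = Total vertices - Min vertex cover
- Max independent set = 8 - 4 = 4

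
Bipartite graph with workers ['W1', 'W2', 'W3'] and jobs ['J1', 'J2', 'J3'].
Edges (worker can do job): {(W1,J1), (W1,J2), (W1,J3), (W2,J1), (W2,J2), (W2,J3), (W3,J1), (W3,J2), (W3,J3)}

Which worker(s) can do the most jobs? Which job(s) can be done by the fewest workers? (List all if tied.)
Most versatile: W1, W2, W3 (3 jobs); Least covered: J1, J2, J3 (3 workers)

Worker degrees (jobs they can do): W1:3, W2:3, W3:3
Job degrees (workers who can do it): J1:3, J2:3, J3:3

Maximum worker degree is 3, achieved by: W1, W2, W3
Minimum job degree is 3, achieved by: J1, J2, J3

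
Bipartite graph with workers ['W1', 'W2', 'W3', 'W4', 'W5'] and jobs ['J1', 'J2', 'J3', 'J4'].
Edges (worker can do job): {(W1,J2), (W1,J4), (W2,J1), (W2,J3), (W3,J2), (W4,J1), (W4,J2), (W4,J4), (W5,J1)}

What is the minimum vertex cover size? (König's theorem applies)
Minimum vertex cover size = 4

By König's theorem: in bipartite graphs,
min vertex cover = max matching = 4

Maximum matching has size 4, so minimum vertex cover also has size 4.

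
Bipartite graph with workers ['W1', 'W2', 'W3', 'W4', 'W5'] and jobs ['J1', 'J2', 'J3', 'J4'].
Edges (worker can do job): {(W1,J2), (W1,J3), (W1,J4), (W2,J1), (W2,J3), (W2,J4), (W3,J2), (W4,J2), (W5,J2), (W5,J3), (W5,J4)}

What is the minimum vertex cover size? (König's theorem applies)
Minimum vertex cover size = 4

By König's theorem: in bipartite graphs,
min vertex cover = max matching = 4

Maximum matching has size 4, so minimum vertex cover also has size 4.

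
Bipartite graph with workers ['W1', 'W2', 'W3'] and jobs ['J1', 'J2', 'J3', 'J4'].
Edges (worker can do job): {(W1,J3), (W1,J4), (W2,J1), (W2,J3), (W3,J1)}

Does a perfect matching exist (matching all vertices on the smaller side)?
Yes, perfect matching exists (size 3)

Perfect matching: {(W1,J4), (W2,J3), (W3,J1)}
All 3 vertices on the smaller side are matched.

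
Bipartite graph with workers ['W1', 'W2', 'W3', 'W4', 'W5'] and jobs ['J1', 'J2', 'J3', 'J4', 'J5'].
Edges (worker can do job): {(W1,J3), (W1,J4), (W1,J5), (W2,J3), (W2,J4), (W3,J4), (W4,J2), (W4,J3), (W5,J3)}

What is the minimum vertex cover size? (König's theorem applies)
Minimum vertex cover size = 4

By König's theorem: in bipartite graphs,
min vertex cover = max matching = 4

Maximum matching has size 4, so minimum vertex cover also has size 4.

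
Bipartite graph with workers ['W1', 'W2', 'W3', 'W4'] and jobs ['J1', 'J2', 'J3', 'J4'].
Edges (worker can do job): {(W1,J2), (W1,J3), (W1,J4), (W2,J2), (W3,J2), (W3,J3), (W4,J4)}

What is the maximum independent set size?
Maximum independent set = 5

By König's theorem:
- Min vertex cover = Max matching = 3
- Max independent set = Total vertices - Min vertex cover
- Max independent set = 8 - 3 = 5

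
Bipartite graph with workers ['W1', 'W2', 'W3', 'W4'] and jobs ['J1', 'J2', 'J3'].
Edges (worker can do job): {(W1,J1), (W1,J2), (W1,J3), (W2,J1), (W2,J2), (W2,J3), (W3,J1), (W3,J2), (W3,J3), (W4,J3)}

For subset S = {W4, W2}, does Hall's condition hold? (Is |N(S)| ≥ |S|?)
Yes: |N(S)| = 3, |S| = 2

Subset S = {W4, W2}
Neighbors N(S) = {J1, J2, J3}

|N(S)| = 3, |S| = 2
Hall's condition: |N(S)| ≥ |S| is satisfied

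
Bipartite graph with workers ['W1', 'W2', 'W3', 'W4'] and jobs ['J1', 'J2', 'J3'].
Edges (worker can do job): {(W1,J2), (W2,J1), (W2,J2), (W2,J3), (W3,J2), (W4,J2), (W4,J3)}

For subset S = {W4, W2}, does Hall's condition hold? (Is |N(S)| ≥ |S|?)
Yes: |N(S)| = 3, |S| = 2

Subset S = {W4, W2}
Neighbors N(S) = {J1, J2, J3}

|N(S)| = 3, |S| = 2
Hall's condition: |N(S)| ≥ |S| is satisfied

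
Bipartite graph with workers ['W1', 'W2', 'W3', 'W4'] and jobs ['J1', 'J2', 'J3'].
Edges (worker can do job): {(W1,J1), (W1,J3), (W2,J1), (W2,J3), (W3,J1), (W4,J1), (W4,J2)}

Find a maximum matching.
Matching: {(W1,J3), (W3,J1), (W4,J2)}

Maximum matching (size 3):
  W1 → J3
  W3 → J1
  W4 → J2

Each worker is assigned to at most one job, and each job to at most one worker.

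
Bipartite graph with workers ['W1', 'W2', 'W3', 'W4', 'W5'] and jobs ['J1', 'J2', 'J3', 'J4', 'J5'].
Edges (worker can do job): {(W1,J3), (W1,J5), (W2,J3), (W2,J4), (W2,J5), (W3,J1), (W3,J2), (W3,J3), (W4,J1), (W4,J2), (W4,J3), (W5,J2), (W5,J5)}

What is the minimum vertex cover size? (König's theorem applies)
Minimum vertex cover size = 5

By König's theorem: in bipartite graphs,
min vertex cover = max matching = 5

Maximum matching has size 5, so minimum vertex cover also has size 5.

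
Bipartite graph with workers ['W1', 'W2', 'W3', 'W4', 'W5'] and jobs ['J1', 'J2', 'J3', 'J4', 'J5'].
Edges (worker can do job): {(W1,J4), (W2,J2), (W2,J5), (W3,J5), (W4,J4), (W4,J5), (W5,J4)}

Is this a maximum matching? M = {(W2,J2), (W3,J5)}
No, size 2 is not maximum

Proposed matching has size 2.
Maximum matching size for this graph: 3.

This is NOT maximum - can be improved to size 3.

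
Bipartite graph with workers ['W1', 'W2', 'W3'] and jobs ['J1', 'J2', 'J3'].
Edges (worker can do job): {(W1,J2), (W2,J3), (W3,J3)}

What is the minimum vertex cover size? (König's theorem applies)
Minimum vertex cover size = 2

By König's theorem: in bipartite graphs,
min vertex cover = max matching = 2

Maximum matching has size 2, so minimum vertex cover also has size 2.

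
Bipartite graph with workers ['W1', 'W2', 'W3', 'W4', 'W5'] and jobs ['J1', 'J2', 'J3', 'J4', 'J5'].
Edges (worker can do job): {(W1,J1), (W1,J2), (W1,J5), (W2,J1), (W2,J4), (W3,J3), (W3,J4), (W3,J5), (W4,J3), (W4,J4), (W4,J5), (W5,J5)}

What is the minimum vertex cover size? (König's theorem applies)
Minimum vertex cover size = 5

By König's theorem: in bipartite graphs,
min vertex cover = max matching = 5

Maximum matching has size 5, so minimum vertex cover also has size 5.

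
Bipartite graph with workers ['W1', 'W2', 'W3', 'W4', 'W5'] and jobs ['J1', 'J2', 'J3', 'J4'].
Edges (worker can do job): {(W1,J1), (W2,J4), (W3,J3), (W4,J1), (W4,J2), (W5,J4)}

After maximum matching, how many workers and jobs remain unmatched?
Unmatched: 1 workers, 0 jobs

Maximum matching size: 4
Workers: 5 total, 4 matched, 1 unmatched
Jobs: 4 total, 4 matched, 0 unmatched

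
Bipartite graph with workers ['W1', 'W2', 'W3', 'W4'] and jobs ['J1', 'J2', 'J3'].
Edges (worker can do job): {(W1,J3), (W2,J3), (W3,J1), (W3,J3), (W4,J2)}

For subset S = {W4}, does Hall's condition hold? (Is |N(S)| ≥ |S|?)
Yes: |N(S)| = 1, |S| = 1

Subset S = {W4}
Neighbors N(S) = {J2}

|N(S)| = 1, |S| = 1
Hall's condition: |N(S)| ≥ |S| is satisfied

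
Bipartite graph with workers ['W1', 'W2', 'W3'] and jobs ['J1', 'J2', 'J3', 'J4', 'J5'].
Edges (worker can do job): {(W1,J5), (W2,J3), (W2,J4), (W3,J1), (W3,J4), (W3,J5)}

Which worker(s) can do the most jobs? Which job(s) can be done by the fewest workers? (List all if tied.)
Most versatile: W3 (3 jobs); Least covered: J2 (0 workers)

Worker degrees (jobs they can do): W1:1, W2:2, W3:3
Job degrees (workers who can do it): J1:1, J2:0, J3:1, J4:2, J5:2

Maximum worker degree is 3, achieved by: W3
Minimum job degree is 0, achieved by: J2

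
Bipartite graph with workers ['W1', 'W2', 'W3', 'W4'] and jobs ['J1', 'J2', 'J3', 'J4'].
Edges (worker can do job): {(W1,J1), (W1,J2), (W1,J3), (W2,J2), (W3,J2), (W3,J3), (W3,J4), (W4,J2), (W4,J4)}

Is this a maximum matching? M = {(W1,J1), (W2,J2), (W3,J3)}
No, size 3 is not maximum

Proposed matching has size 3.
Maximum matching size for this graph: 4.

This is NOT maximum - can be improved to size 4.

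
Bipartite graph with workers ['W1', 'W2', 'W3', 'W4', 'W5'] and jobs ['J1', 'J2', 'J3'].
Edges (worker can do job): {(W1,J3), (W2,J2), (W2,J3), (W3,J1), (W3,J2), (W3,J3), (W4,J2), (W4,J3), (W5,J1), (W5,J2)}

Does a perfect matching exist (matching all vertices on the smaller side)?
Yes, perfect matching exists (size 3)

Perfect matching: {(W3,J2), (W4,J3), (W5,J1)}
All 3 vertices on the smaller side are matched.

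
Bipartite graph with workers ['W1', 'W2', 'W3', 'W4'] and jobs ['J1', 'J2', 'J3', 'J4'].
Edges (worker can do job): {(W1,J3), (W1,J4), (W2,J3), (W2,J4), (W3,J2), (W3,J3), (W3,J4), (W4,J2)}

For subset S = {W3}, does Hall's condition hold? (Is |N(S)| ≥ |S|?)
Yes: |N(S)| = 3, |S| = 1

Subset S = {W3}
Neighbors N(S) = {J2, J3, J4}

|N(S)| = 3, |S| = 1
Hall's condition: |N(S)| ≥ |S| is satisfied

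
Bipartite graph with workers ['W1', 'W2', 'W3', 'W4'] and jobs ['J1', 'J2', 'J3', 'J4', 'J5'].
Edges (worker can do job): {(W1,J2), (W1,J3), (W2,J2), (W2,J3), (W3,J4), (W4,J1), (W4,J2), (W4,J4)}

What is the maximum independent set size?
Maximum independent set = 5

By König's theorem:
- Min vertex cover = Max matching = 4
- Max independent set = Total vertices - Min vertex cover
- Max independent set = 9 - 4 = 5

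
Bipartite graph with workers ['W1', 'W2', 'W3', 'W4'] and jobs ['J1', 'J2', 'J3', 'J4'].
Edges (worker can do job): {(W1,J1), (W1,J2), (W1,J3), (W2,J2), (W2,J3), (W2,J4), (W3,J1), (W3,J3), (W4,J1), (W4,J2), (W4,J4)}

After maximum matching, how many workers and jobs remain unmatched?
Unmatched: 0 workers, 0 jobs

Maximum matching size: 4
Workers: 4 total, 4 matched, 0 unmatched
Jobs: 4 total, 4 matched, 0 unmatched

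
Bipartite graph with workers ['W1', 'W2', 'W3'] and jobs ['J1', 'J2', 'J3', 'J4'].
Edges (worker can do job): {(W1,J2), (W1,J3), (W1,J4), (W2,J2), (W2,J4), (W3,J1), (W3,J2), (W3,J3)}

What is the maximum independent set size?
Maximum independent set = 4

By König's theorem:
- Min vertex cover = Max matching = 3
- Max independent set = Total vertices - Min vertex cover
- Max independent set = 7 - 3 = 4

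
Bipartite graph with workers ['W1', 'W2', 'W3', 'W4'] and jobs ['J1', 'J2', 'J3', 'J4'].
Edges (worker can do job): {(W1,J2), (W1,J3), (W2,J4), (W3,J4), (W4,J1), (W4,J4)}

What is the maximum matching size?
Maximum matching size = 3

Maximum matching: {(W1,J3), (W3,J4), (W4,J1)}
Size: 3

This assigns 3 workers to 3 distinct jobs.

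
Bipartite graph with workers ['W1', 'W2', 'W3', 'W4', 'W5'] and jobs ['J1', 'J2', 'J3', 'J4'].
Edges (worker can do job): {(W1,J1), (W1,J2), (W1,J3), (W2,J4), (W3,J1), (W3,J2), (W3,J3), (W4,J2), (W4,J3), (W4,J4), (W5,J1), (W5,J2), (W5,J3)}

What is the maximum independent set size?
Maximum independent set = 5

By König's theorem:
- Min vertex cover = Max matching = 4
- Max independent set = Total vertices - Min vertex cover
- Max independent set = 9 - 4 = 5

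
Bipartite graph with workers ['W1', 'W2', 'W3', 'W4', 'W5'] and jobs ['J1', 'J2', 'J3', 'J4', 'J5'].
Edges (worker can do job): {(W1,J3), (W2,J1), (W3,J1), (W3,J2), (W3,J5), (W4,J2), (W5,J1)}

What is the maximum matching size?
Maximum matching size = 4

Maximum matching: {(W1,J3), (W3,J5), (W4,J2), (W5,J1)}
Size: 4

This assigns 4 workers to 4 distinct jobs.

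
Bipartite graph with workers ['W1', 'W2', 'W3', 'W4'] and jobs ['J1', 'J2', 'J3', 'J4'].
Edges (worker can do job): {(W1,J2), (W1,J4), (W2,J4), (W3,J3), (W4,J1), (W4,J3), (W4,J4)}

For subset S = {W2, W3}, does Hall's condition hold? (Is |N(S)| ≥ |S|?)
Yes: |N(S)| = 2, |S| = 2

Subset S = {W2, W3}
Neighbors N(S) = {J3, J4}

|N(S)| = 2, |S| = 2
Hall's condition: |N(S)| ≥ |S| is satisfied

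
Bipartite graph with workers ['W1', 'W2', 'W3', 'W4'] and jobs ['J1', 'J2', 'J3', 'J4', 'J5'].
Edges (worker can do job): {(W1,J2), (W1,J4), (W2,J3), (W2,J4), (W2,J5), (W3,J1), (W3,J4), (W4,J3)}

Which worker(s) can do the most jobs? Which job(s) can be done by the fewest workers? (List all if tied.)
Most versatile: W2 (3 jobs); Least covered: J1, J2, J5 (1 workers)

Worker degrees (jobs they can do): W1:2, W2:3, W3:2, W4:1
Job degrees (workers who can do it): J1:1, J2:1, J3:2, J4:3, J5:1

Maximum worker degree is 3, achieved by: W2
Minimum job degree is 1, achieved by: J1, J2, J5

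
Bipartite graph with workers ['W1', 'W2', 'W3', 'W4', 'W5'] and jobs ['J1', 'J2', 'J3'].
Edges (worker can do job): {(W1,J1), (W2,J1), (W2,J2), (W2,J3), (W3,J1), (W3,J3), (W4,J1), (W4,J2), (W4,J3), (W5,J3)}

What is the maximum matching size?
Maximum matching size = 3

Maximum matching: {(W2,J2), (W3,J3), (W4,J1)}
Size: 3

This assigns 3 workers to 3 distinct jobs.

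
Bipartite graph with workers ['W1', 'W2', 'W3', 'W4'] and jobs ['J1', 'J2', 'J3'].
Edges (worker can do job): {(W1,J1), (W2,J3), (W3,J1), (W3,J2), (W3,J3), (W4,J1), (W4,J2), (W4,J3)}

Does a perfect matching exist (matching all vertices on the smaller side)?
Yes, perfect matching exists (size 3)

Perfect matching: {(W1,J1), (W3,J3), (W4,J2)}
All 3 vertices on the smaller side are matched.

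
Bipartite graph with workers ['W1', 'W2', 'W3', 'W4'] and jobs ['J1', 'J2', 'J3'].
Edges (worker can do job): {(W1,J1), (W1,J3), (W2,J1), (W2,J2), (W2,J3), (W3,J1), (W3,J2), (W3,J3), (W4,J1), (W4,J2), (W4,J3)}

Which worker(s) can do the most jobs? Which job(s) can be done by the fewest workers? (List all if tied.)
Most versatile: W2, W3, W4 (3 jobs); Least covered: J2 (3 workers)

Worker degrees (jobs they can do): W1:2, W2:3, W3:3, W4:3
Job degrees (workers who can do it): J1:4, J2:3, J3:4

Maximum worker degree is 3, achieved by: W2, W3, W4
Minimum job degree is 3, achieved by: J2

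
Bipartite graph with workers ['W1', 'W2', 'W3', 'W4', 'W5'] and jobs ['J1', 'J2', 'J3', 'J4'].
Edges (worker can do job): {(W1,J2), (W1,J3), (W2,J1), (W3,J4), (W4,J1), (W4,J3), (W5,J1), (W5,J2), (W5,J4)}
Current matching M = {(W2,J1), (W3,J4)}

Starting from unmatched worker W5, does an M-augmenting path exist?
Yes: W5 → J2

An M-augmenting path alternates non-matching / matching edges, starting and ending at unmatched vertices.
Path: W5 → J2
(J2 is unmatched in M, so the path is augmenting.)
Flipping edges along this path would increase |M| from 2 to 3.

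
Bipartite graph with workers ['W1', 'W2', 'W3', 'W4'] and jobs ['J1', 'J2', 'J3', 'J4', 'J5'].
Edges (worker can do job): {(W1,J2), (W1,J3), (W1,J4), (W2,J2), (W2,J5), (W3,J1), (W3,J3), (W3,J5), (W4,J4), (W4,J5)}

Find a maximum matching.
Matching: {(W1,J3), (W2,J2), (W3,J1), (W4,J4)}

Maximum matching (size 4):
  W1 → J3
  W2 → J2
  W3 → J1
  W4 → J4

Each worker is assigned to at most one job, and each job to at most one worker.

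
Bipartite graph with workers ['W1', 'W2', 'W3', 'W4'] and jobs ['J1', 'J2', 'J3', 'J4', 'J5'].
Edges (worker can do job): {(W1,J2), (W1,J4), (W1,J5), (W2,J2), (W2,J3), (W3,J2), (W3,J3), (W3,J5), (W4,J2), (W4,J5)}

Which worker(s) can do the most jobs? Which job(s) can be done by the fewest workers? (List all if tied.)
Most versatile: W1, W3 (3 jobs); Least covered: J1 (0 workers)

Worker degrees (jobs they can do): W1:3, W2:2, W3:3, W4:2
Job degrees (workers who can do it): J1:0, J2:4, J3:2, J4:1, J5:3

Maximum worker degree is 3, achieved by: W1, W3
Minimum job degree is 0, achieved by: J1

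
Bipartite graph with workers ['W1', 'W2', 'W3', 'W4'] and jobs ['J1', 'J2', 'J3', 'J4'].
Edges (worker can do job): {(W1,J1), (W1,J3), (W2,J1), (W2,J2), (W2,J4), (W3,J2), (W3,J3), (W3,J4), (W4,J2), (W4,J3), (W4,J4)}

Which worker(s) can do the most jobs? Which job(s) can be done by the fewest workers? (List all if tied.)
Most versatile: W2, W3, W4 (3 jobs); Least covered: J1 (2 workers)

Worker degrees (jobs they can do): W1:2, W2:3, W3:3, W4:3
Job degrees (workers who can do it): J1:2, J2:3, J3:3, J4:3

Maximum worker degree is 3, achieved by: W2, W3, W4
Minimum job degree is 2, achieved by: J1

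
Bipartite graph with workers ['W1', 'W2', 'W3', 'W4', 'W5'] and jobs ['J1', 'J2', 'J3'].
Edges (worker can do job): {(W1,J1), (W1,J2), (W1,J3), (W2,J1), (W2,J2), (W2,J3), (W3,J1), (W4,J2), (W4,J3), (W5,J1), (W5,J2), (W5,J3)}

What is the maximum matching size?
Maximum matching size = 3

Maximum matching: {(W3,J1), (W4,J2), (W5,J3)}
Size: 3

This assigns 3 workers to 3 distinct jobs.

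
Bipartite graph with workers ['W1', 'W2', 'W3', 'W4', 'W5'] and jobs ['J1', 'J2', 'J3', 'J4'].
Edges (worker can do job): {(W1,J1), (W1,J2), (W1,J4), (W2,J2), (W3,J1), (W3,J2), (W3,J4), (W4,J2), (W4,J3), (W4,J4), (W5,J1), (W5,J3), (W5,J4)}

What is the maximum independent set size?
Maximum independent set = 5

By König's theorem:
- Min vertex cover = Max matching = 4
- Max independent set = Total vertices - Min vertex cover
- Max independent set = 9 - 4 = 5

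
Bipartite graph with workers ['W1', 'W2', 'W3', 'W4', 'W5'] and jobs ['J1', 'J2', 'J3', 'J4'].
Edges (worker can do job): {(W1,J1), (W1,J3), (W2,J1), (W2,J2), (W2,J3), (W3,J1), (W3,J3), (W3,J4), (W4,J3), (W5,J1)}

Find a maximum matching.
Matching: {(W2,J2), (W3,J4), (W4,J3), (W5,J1)}

Maximum matching (size 4):
  W2 → J2
  W3 → J4
  W4 → J3
  W5 → J1

Each worker is assigned to at most one job, and each job to at most one worker.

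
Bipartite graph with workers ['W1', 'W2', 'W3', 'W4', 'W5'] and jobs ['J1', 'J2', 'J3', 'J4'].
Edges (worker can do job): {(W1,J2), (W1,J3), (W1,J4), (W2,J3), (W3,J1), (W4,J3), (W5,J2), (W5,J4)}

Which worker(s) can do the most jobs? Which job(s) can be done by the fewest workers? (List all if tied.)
Most versatile: W1 (3 jobs); Least covered: J1 (1 workers)

Worker degrees (jobs they can do): W1:3, W2:1, W3:1, W4:1, W5:2
Job degrees (workers who can do it): J1:1, J2:2, J3:3, J4:2

Maximum worker degree is 3, achieved by: W1
Minimum job degree is 1, achieved by: J1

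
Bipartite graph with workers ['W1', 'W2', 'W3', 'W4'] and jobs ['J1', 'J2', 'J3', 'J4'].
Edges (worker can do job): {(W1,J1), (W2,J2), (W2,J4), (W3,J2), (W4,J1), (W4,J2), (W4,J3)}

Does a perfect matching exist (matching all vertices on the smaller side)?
Yes, perfect matching exists (size 4)

Perfect matching: {(W1,J1), (W2,J4), (W3,J2), (W4,J3)}
All 4 vertices on the smaller side are matched.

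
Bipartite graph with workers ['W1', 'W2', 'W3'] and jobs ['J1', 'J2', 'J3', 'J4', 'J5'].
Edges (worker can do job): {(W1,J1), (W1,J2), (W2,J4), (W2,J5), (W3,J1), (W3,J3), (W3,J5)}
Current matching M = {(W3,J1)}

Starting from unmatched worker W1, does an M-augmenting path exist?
Yes: W1 → J2

An M-augmenting path alternates non-matching / matching edges, starting and ending at unmatched vertices.
Path: W1 → J2
(J2 is unmatched in M, so the path is augmenting.)
Flipping edges along this path would increase |M| from 1 to 2.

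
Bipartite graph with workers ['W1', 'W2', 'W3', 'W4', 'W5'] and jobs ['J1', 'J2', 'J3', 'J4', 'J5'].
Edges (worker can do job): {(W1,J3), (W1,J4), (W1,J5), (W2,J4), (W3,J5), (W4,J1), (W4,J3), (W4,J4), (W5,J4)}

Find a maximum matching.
Matching: {(W1,J3), (W3,J5), (W4,J1), (W5,J4)}

Maximum matching (size 4):
  W1 → J3
  W3 → J5
  W4 → J1
  W5 → J4

Each worker is assigned to at most one job, and each job to at most one worker.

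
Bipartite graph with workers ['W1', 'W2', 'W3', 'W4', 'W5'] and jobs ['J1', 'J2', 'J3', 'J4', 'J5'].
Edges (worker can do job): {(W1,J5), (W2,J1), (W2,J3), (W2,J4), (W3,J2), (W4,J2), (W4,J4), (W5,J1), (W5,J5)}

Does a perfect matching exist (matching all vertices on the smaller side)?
Yes, perfect matching exists (size 5)

Perfect matching: {(W1,J5), (W2,J3), (W3,J2), (W4,J4), (W5,J1)}
All 5 vertices on the smaller side are matched.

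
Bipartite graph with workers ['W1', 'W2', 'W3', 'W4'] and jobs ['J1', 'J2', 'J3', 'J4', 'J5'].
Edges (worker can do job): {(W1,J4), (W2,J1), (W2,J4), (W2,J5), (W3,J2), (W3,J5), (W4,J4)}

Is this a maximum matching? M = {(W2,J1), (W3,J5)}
No, size 2 is not maximum

Proposed matching has size 2.
Maximum matching size for this graph: 3.

This is NOT maximum - can be improved to size 3.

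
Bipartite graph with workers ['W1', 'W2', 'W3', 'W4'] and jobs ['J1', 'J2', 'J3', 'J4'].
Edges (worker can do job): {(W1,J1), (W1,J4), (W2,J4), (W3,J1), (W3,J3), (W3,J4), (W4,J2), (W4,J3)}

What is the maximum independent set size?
Maximum independent set = 4

By König's theorem:
- Min vertex cover = Max matching = 4
- Max independent set = Total vertices - Min vertex cover
- Max independent set = 8 - 4 = 4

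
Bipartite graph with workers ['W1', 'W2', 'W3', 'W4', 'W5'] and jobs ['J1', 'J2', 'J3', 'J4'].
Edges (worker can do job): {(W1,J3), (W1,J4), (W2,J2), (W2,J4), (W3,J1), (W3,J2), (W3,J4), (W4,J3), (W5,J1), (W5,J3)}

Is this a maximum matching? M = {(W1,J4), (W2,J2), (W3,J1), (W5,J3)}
Yes, size 4 is maximum

Proposed matching has size 4.
Maximum matching size for this graph: 4.

This is a maximum matching.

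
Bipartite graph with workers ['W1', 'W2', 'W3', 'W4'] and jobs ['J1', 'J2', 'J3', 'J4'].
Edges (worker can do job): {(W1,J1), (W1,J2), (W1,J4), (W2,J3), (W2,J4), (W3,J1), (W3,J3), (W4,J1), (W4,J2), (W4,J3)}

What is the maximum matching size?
Maximum matching size = 4

Maximum matching: {(W1,J2), (W2,J4), (W3,J1), (W4,J3)}
Size: 4

This assigns 4 workers to 4 distinct jobs.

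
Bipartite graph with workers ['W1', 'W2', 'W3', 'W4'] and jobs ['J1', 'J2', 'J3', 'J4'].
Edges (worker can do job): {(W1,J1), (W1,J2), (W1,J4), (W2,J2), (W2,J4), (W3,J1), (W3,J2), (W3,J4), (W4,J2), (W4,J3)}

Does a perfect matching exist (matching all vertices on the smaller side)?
Yes, perfect matching exists (size 4)

Perfect matching: {(W1,J4), (W2,J2), (W3,J1), (W4,J3)}
All 4 vertices on the smaller side are matched.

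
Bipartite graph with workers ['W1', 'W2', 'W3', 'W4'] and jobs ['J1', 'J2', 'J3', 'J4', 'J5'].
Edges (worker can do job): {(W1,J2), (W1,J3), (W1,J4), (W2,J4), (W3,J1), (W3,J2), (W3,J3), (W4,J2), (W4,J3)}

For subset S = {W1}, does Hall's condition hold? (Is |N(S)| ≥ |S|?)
Yes: |N(S)| = 3, |S| = 1

Subset S = {W1}
Neighbors N(S) = {J2, J3, J4}

|N(S)| = 3, |S| = 1
Hall's condition: |N(S)| ≥ |S| is satisfied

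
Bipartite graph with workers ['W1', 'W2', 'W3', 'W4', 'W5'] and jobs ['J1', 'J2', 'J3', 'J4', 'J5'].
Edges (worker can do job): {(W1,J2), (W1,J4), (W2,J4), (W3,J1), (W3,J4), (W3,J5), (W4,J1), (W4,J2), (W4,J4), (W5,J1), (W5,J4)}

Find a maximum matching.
Matching: {(W1,J4), (W3,J5), (W4,J2), (W5,J1)}

Maximum matching (size 4):
  W1 → J4
  W3 → J5
  W4 → J2
  W5 → J1

Each worker is assigned to at most one job, and each job to at most one worker.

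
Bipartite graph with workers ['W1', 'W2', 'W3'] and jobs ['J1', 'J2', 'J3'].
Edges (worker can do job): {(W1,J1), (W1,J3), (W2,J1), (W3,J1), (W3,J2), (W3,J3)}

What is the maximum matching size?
Maximum matching size = 3

Maximum matching: {(W1,J3), (W2,J1), (W3,J2)}
Size: 3

This assigns 3 workers to 3 distinct jobs.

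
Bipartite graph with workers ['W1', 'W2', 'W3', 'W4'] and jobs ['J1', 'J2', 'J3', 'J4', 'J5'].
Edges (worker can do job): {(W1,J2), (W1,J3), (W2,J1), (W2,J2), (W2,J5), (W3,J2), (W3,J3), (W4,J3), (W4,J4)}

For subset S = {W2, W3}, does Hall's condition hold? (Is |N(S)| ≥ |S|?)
Yes: |N(S)| = 4, |S| = 2

Subset S = {W2, W3}
Neighbors N(S) = {J1, J2, J3, J5}

|N(S)| = 4, |S| = 2
Hall's condition: |N(S)| ≥ |S| is satisfied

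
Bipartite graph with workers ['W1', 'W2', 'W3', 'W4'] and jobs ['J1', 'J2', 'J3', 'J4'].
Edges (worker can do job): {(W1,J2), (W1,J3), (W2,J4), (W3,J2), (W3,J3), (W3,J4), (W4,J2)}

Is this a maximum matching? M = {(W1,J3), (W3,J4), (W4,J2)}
Yes, size 3 is maximum

Proposed matching has size 3.
Maximum matching size for this graph: 3.

This is a maximum matching.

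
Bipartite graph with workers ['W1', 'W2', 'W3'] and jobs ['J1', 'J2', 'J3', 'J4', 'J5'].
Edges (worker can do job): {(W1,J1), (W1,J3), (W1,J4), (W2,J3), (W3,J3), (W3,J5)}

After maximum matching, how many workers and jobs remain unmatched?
Unmatched: 0 workers, 2 jobs

Maximum matching size: 3
Workers: 3 total, 3 matched, 0 unmatched
Jobs: 5 total, 3 matched, 2 unmatched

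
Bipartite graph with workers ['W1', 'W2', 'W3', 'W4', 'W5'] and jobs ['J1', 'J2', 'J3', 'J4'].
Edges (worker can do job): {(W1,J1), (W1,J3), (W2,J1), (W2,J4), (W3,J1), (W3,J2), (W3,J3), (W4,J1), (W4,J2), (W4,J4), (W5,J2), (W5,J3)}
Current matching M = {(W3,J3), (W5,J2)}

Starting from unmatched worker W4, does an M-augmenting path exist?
Yes: W4 → J2 → W5 → J3 → W3 → J1

An M-augmenting path alternates non-matching / matching edges, starting and ending at unmatched vertices.
Path: W4 → J2 → W5 → J3 → W3 → J1
(J1 is unmatched in M, so the path is augmenting.)
Flipping edges along this path would increase |M| from 2 to 3.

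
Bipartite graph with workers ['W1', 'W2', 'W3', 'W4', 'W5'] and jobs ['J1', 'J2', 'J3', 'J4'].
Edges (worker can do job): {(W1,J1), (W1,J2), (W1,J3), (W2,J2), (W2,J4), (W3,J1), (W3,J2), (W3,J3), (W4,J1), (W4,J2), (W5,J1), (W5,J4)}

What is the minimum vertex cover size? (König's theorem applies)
Minimum vertex cover size = 4

By König's theorem: in bipartite graphs,
min vertex cover = max matching = 4

Maximum matching has size 4, so minimum vertex cover also has size 4.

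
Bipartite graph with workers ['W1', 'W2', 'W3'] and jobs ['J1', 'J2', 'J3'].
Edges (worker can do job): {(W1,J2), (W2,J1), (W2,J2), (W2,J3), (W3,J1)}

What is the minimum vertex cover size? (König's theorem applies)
Minimum vertex cover size = 3

By König's theorem: in bipartite graphs,
min vertex cover = max matching = 3

Maximum matching has size 3, so minimum vertex cover also has size 3.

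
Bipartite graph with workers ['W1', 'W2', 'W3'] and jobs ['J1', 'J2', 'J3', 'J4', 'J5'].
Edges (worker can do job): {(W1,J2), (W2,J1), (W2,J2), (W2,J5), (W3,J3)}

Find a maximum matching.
Matching: {(W1,J2), (W2,J1), (W3,J3)}

Maximum matching (size 3):
  W1 → J2
  W2 → J1
  W3 → J3

Each worker is assigned to at most one job, and each job to at most one worker.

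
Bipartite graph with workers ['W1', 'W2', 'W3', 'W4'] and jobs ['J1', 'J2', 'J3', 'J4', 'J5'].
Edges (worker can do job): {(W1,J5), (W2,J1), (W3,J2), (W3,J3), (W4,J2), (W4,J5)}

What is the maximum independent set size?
Maximum independent set = 5

By König's theorem:
- Min vertex cover = Max matching = 4
- Max independent set = Total vertices - Min vertex cover
- Max independent set = 9 - 4 = 5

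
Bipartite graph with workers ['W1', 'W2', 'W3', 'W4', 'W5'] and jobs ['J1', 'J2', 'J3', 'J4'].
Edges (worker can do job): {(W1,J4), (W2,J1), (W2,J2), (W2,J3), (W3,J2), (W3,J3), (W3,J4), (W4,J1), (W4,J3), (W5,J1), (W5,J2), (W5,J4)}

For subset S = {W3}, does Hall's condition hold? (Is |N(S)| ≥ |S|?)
Yes: |N(S)| = 3, |S| = 1

Subset S = {W3}
Neighbors N(S) = {J2, J3, J4}

|N(S)| = 3, |S| = 1
Hall's condition: |N(S)| ≥ |S| is satisfied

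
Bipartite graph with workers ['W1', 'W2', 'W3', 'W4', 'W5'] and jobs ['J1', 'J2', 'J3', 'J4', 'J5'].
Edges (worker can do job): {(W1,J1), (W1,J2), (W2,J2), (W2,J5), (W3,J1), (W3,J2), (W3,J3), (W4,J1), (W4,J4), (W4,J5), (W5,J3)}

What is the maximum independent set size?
Maximum independent set = 5

By König's theorem:
- Min vertex cover = Max matching = 5
- Max independent set = Total vertices - Min vertex cover
- Max independent set = 10 - 5 = 5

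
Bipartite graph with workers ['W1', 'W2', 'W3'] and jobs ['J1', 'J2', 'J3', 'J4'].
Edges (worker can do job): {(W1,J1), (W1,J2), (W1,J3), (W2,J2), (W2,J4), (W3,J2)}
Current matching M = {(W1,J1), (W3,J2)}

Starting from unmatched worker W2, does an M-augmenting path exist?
Yes: W2 → J4

An M-augmenting path alternates non-matching / matching edges, starting and ending at unmatched vertices.
Path: W2 → J4
(J4 is unmatched in M, so the path is augmenting.)
Flipping edges along this path would increase |M| from 2 to 3.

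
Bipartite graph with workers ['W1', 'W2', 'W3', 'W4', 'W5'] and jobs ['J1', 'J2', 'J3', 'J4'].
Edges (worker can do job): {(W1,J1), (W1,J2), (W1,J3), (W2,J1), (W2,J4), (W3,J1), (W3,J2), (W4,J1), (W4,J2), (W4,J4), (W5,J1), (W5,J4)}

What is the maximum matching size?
Maximum matching size = 4

Maximum matching: {(W1,J3), (W3,J1), (W4,J2), (W5,J4)}
Size: 4

This assigns 4 workers to 4 distinct jobs.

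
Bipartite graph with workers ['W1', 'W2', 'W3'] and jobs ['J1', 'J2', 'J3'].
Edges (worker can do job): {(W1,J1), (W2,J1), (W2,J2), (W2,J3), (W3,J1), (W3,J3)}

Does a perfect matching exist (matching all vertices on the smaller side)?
Yes, perfect matching exists (size 3)

Perfect matching: {(W1,J1), (W2,J2), (W3,J3)}
All 3 vertices on the smaller side are matched.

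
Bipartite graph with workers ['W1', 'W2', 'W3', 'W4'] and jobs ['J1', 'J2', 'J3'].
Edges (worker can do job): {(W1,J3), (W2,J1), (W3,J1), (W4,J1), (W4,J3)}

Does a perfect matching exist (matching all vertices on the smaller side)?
No, maximum matching has size 2 < 3

Maximum matching has size 2, need 3 for perfect matching.
Unmatched workers: ['W1', 'W2']
Unmatched jobs: ['J2']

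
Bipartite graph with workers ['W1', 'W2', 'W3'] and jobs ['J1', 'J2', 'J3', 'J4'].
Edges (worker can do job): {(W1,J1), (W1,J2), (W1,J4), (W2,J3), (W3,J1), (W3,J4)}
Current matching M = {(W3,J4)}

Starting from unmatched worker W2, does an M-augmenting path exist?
Yes: W2 → J3

An M-augmenting path alternates non-matching / matching edges, starting and ending at unmatched vertices.
Path: W2 → J3
(J3 is unmatched in M, so the path is augmenting.)
Flipping edges along this path would increase |M| from 1 to 2.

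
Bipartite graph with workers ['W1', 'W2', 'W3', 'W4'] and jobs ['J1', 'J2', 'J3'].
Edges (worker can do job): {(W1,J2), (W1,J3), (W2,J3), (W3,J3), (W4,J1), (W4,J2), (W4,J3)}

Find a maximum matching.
Matching: {(W1,J2), (W3,J3), (W4,J1)}

Maximum matching (size 3):
  W1 → J2
  W3 → J3
  W4 → J1

Each worker is assigned to at most one job, and each job to at most one worker.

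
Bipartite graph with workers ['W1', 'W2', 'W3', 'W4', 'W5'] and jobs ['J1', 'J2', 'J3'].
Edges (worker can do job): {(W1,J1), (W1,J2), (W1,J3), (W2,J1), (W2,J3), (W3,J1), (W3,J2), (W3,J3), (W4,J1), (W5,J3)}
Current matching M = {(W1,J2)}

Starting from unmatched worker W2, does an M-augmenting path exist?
Yes: W2 → J1

An M-augmenting path alternates non-matching / matching edges, starting and ending at unmatched vertices.
Path: W2 → J1
(J1 is unmatched in M, so the path is augmenting.)
Flipping edges along this path would increase |M| from 1 to 2.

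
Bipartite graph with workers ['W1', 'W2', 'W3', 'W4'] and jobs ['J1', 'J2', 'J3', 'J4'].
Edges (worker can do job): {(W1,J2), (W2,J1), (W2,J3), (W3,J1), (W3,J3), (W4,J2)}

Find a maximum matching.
Matching: {(W2,J3), (W3,J1), (W4,J2)}

Maximum matching (size 3):
  W2 → J3
  W3 → J1
  W4 → J2

Each worker is assigned to at most one job, and each job to at most one worker.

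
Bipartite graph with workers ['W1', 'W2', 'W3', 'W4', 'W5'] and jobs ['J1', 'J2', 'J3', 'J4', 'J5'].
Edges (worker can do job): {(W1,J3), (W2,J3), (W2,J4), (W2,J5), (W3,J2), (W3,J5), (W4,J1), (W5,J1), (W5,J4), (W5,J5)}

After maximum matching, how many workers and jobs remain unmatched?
Unmatched: 0 workers, 0 jobs

Maximum matching size: 5
Workers: 5 total, 5 matched, 0 unmatched
Jobs: 5 total, 5 matched, 0 unmatched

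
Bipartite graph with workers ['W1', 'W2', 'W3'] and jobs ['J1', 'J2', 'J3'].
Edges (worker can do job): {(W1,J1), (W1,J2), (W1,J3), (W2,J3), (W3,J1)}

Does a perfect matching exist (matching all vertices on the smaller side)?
Yes, perfect matching exists (size 3)

Perfect matching: {(W1,J2), (W2,J3), (W3,J1)}
All 3 vertices on the smaller side are matched.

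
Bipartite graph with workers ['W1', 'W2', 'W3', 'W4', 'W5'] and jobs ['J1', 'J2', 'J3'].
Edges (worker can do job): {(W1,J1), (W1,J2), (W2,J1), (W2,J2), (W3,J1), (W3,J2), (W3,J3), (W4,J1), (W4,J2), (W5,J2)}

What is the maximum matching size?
Maximum matching size = 3

Maximum matching: {(W3,J3), (W4,J1), (W5,J2)}
Size: 3

This assigns 3 workers to 3 distinct jobs.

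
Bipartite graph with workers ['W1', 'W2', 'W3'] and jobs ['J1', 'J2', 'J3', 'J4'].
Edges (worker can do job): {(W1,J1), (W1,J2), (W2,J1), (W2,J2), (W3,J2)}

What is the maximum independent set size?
Maximum independent set = 5

By König's theorem:
- Min vertex cover = Max matching = 2
- Max independent set = Total vertices - Min vertex cover
- Max independent set = 7 - 2 = 5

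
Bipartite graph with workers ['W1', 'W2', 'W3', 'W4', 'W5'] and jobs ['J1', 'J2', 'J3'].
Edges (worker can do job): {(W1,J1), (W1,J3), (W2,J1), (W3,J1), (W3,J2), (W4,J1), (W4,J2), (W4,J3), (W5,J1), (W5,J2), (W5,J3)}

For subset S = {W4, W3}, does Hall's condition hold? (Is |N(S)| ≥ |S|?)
Yes: |N(S)| = 3, |S| = 2

Subset S = {W4, W3}
Neighbors N(S) = {J1, J2, J3}

|N(S)| = 3, |S| = 2
Hall's condition: |N(S)| ≥ |S| is satisfied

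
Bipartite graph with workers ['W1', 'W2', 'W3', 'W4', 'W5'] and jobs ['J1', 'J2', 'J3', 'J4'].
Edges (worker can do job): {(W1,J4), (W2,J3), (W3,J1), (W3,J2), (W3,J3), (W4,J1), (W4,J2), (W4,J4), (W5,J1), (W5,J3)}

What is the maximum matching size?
Maximum matching size = 4

Maximum matching: {(W1,J4), (W3,J2), (W4,J1), (W5,J3)}
Size: 4

This assigns 4 workers to 4 distinct jobs.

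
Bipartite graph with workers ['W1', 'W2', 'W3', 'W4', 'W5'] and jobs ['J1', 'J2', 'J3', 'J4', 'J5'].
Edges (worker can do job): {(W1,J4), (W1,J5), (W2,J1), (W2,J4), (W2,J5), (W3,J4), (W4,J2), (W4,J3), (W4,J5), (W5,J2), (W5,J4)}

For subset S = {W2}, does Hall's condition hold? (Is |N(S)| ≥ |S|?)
Yes: |N(S)| = 3, |S| = 1

Subset S = {W2}
Neighbors N(S) = {J1, J4, J5}

|N(S)| = 3, |S| = 1
Hall's condition: |N(S)| ≥ |S| is satisfied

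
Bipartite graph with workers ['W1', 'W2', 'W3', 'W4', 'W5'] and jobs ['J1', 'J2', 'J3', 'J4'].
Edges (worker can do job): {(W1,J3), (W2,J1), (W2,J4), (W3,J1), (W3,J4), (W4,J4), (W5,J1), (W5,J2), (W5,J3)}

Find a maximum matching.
Matching: {(W1,J3), (W2,J1), (W3,J4), (W5,J2)}

Maximum matching (size 4):
  W1 → J3
  W2 → J1
  W3 → J4
  W5 → J2

Each worker is assigned to at most one job, and each job to at most one worker.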